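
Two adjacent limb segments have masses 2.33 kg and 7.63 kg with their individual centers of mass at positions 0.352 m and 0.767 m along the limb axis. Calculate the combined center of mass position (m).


COM = (m1*x1 + m2*x2) / (m1 + m2)
COM = (2.33*0.352 + 7.63*0.767) / (2.33 + 7.63)
Numerator = 6.6724
Denominator = 9.9600
COM = 0.6699


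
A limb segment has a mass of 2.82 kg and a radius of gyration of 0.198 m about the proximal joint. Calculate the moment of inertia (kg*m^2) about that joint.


I = m * k^2
I = 2.82 * 0.198^2
k^2 = 0.0392
I = 0.1106


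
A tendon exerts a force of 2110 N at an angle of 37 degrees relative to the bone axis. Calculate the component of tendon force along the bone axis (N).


F_eff = F_tendon * cos(theta)
theta = 37 deg = 0.6458 rad
cos(theta) = 0.7986
F_eff = 2110 * 0.7986
F_eff = 1685.1209


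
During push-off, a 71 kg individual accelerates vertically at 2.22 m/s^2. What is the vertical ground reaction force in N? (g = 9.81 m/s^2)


GRF = m * (g + a)
GRF = 71 * (9.81 + 2.22)
GRF = 71 * 12.0300
GRF = 854.1300


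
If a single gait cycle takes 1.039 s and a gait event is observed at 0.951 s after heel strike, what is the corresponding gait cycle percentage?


pct = (event_time / cycle_time) * 100
pct = (0.951 / 1.039) * 100
ratio = 0.9153
pct = 91.5303


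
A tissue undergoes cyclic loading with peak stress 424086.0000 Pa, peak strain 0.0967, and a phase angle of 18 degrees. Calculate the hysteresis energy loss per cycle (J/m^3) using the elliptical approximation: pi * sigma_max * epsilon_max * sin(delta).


E_loss = pi * sigma_max * epsilon_max * sin(delta)
delta = 18 deg = 0.3142 rad
sin(delta) = 0.3090
E_loss = pi * 424086.0000 * 0.0967 * 0.3090
E_loss = 39811.8764


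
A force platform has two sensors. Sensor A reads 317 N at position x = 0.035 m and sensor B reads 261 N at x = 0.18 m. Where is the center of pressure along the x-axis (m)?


COP_x = (F1*x1 + F2*x2) / (F1 + F2)
COP_x = (317*0.035 + 261*0.18) / (317 + 261)
Numerator = 58.0750
Denominator = 578
COP_x = 0.1005


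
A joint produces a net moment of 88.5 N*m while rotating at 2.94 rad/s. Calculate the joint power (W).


P = M * omega
P = 88.5 * 2.94
P = 260.1900


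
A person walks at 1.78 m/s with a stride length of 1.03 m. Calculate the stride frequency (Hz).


f = v / stride_length
f = 1.78 / 1.03
f = 1.7282


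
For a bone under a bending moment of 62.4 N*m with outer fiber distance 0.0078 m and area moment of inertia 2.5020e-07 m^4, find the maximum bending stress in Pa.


sigma = M * c / I
sigma = 62.4 * 0.0078 / 2.5020e-07
M * c = 0.4867
sigma = 1.9453e+06


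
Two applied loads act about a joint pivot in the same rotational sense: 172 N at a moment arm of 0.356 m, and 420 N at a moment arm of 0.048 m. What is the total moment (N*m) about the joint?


M = F1 * d1 + F2 * d2
M = 172 * 0.356 + 420 * 0.048
M = 61.2320 + 20.1600
M = 81.3920


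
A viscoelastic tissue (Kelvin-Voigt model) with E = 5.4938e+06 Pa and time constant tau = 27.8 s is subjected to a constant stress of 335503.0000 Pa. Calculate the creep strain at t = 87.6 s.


epsilon(t) = (sigma/E) * (1 - exp(-t/tau))
sigma/E = 335503.0000 / 5.4938e+06 = 0.0611
exp(-t/tau) = exp(-87.6 / 27.8) = 0.0428
epsilon = 0.0611 * (1 - 0.0428)
epsilon = 0.0585


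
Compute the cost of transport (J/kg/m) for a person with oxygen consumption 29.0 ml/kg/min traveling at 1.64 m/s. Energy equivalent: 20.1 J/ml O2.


Power per kg = VO2 * 20.1 / 60
Power per kg = 29.0 * 20.1 / 60 = 9.7150 W/kg
Cost = power_per_kg / speed
Cost = 9.7150 / 1.64
Cost = 5.9238


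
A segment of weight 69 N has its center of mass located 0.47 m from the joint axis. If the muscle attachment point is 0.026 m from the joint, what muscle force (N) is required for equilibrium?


F_muscle = W * d_load / d_muscle
F_muscle = 69 * 0.47 / 0.026
Numerator = 32.4300
F_muscle = 1247.3077


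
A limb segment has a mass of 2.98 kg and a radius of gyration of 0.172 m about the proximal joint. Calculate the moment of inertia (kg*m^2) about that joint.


I = m * k^2
I = 2.98 * 0.172^2
k^2 = 0.0296
I = 0.0882


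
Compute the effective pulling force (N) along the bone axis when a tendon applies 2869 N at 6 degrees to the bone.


F_eff = F_tendon * cos(theta)
theta = 6 deg = 0.1047 rad
cos(theta) = 0.9945
F_eff = 2869 * 0.9945
F_eff = 2853.2833


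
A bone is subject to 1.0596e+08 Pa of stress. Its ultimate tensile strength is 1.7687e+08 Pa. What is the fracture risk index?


FRI = applied / ultimate
FRI = 1.0596e+08 / 1.7687e+08
FRI = 0.5991


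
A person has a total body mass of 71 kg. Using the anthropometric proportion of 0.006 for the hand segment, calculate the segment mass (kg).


m_segment = body_mass * fraction
m_segment = 71 * 0.006
m_segment = 0.4260


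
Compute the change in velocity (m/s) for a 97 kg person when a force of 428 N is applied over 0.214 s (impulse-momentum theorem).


J = F * dt = 428 * 0.214 = 91.5920 N*s
delta_v = J / m
delta_v = 91.5920 / 97
delta_v = 0.9442


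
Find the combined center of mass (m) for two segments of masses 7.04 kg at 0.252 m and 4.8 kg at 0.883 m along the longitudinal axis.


COM = (m1*x1 + m2*x2) / (m1 + m2)
COM = (7.04*0.252 + 4.8*0.883) / (7.04 + 4.8)
Numerator = 6.0125
Denominator = 11.8400
COM = 0.5078


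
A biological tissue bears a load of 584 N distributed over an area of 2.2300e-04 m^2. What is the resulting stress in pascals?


stress = F / A
stress = 584 / 2.2300e-04
stress = 2.6188e+06


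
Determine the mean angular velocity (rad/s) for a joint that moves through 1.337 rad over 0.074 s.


omega = delta_theta / delta_t
omega = 1.337 / 0.074
omega = 18.0676


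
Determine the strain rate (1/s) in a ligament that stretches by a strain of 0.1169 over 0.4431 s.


strain_rate = delta_strain / delta_t
strain_rate = 0.1169 / 0.4431
strain_rate = 0.2638


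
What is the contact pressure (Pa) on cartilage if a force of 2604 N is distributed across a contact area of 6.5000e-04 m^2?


P = F / A
P = 2604 / 6.5000e-04
P = 4.0062e+06


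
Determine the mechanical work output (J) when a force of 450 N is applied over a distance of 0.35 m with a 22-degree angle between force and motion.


W = F * d * cos(theta)
theta = 22 deg = 0.3840 rad
cos(theta) = 0.9272
W = 450 * 0.35 * 0.9272
W = 146.0315


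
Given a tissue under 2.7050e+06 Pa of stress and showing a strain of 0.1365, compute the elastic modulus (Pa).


E = stress / strain
E = 2.7050e+06 / 0.1365
E = 1.9817e+07


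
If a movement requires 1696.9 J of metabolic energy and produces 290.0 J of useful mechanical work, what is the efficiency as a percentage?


eta = (W_mech / E_meta) * 100
eta = (290.0 / 1696.9) * 100
ratio = 0.1709
eta = 17.0900


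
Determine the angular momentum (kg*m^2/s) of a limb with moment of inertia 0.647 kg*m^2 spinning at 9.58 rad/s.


L = I * omega
L = 0.647 * 9.58
L = 6.1983


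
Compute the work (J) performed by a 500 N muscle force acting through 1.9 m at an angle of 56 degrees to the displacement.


W = F * d * cos(theta)
theta = 56 deg = 0.9774 rad
cos(theta) = 0.5592
W = 500 * 1.9 * 0.5592
W = 531.2333


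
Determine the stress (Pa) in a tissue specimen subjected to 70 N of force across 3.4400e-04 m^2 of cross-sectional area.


stress = F / A
stress = 70 / 3.4400e-04
stress = 203488.3721


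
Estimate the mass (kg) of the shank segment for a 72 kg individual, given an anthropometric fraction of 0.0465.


m_segment = body_mass * fraction
m_segment = 72 * 0.0465
m_segment = 3.3480


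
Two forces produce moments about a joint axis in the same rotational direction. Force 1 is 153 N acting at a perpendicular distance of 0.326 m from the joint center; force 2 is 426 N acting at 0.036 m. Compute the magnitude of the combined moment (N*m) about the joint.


M = F1 * d1 + F2 * d2
M = 153 * 0.326 + 426 * 0.036
M = 49.8780 + 15.3360
M = 65.2140


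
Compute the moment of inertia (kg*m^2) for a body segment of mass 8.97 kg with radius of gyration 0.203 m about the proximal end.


I = m * k^2
I = 8.97 * 0.203^2
k^2 = 0.0412
I = 0.3696


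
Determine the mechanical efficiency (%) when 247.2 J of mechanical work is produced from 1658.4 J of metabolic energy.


eta = (W_mech / E_meta) * 100
eta = (247.2 / 1658.4) * 100
ratio = 0.1491
eta = 14.9059


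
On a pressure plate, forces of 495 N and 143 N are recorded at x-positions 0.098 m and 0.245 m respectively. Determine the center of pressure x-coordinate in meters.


COP_x = (F1*x1 + F2*x2) / (F1 + F2)
COP_x = (495*0.098 + 143*0.245) / (495 + 143)
Numerator = 83.5450
Denominator = 638
COP_x = 0.1309


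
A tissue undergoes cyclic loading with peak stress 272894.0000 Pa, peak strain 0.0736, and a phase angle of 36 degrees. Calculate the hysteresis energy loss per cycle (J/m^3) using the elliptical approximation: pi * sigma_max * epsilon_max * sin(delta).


E_loss = pi * sigma_max * epsilon_max * sin(delta)
delta = 36 deg = 0.6283 rad
sin(delta) = 0.5878
E_loss = pi * 272894.0000 * 0.0736 * 0.5878
E_loss = 37088.5931


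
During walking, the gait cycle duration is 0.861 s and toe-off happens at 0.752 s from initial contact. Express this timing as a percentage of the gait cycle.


pct = (event_time / cycle_time) * 100
pct = (0.752 / 0.861) * 100
ratio = 0.8734
pct = 87.3403


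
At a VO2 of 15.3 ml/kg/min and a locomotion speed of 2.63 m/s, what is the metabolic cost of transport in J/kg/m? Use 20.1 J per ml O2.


Power per kg = VO2 * 20.1 / 60
Power per kg = 15.3 * 20.1 / 60 = 5.1255 W/kg
Cost = power_per_kg / speed
Cost = 5.1255 / 2.63
Cost = 1.9489


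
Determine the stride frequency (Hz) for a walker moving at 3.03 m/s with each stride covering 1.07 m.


f = v / stride_length
f = 3.03 / 1.07
f = 2.8318


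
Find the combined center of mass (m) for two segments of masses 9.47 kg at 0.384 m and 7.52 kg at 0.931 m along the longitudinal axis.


COM = (m1*x1 + m2*x2) / (m1 + m2)
COM = (9.47*0.384 + 7.52*0.931) / (9.47 + 7.52)
Numerator = 10.6376
Denominator = 16.9900
COM = 0.6261


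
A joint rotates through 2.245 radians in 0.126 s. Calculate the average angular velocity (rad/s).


omega = delta_theta / delta_t
omega = 2.245 / 0.126
omega = 17.8175


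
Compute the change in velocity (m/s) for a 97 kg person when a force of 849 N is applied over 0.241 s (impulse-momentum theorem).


J = F * dt = 849 * 0.241 = 204.6090 N*s
delta_v = J / m
delta_v = 204.6090 / 97
delta_v = 2.1094


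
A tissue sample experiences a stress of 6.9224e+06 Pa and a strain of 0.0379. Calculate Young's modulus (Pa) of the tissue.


E = stress / strain
E = 6.9224e+06 / 0.0379
E = 1.8265e+08


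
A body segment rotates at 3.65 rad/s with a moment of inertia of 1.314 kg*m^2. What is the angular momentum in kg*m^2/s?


L = I * omega
L = 1.314 * 3.65
L = 4.7961


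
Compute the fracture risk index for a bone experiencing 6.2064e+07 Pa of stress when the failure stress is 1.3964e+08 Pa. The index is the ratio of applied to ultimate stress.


FRI = applied / ultimate
FRI = 6.2064e+07 / 1.3964e+08
FRI = 0.4445


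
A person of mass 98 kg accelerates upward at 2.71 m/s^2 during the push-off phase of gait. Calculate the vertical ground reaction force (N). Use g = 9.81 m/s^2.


GRF = m * (g + a)
GRF = 98 * (9.81 + 2.71)
GRF = 98 * 12.5200
GRF = 1226.9600


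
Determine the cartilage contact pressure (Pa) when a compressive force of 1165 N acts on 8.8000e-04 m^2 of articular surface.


P = F / A
P = 1165 / 8.8000e-04
P = 1.3239e+06


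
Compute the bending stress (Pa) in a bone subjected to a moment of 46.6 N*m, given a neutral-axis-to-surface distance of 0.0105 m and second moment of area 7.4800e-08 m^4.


sigma = M * c / I
sigma = 46.6 * 0.0105 / 7.4800e-08
M * c = 0.4893
sigma = 6.5414e+06


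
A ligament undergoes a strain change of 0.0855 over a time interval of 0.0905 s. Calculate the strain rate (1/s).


strain_rate = delta_strain / delta_t
strain_rate = 0.0855 / 0.0905
strain_rate = 0.9448


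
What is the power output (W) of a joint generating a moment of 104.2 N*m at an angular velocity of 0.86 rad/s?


P = M * omega
P = 104.2 * 0.86
P = 89.6120


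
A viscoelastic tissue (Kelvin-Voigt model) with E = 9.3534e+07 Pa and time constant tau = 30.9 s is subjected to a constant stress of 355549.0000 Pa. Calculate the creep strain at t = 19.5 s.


epsilon(t) = (sigma/E) * (1 - exp(-t/tau))
sigma/E = 355549.0000 / 9.3534e+07 = 0.0038
exp(-t/tau) = exp(-19.5 / 30.9) = 0.5320
epsilon = 0.0038 * (1 - 0.5320)
epsilon = 0.0018


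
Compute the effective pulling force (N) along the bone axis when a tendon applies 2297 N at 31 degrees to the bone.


F_eff = F_tendon * cos(theta)
theta = 31 deg = 0.5411 rad
cos(theta) = 0.8572
F_eff = 2297 * 0.8572
F_eff = 1968.9133


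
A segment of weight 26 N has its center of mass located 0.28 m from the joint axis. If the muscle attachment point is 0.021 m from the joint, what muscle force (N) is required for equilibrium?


F_muscle = W * d_load / d_muscle
F_muscle = 26 * 0.28 / 0.021
Numerator = 7.2800
F_muscle = 346.6667


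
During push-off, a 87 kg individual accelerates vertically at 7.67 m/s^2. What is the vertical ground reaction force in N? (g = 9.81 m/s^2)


GRF = m * (g + a)
GRF = 87 * (9.81 + 7.67)
GRF = 87 * 17.4800
GRF = 1520.7600


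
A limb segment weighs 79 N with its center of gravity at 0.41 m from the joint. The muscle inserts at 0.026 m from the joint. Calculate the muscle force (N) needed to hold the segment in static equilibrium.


F_muscle = W * d_load / d_muscle
F_muscle = 79 * 0.41 / 0.026
Numerator = 32.3900
F_muscle = 1245.7692


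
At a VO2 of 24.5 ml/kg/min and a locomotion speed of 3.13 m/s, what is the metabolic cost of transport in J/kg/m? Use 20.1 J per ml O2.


Power per kg = VO2 * 20.1 / 60
Power per kg = 24.5 * 20.1 / 60 = 8.2075 W/kg
Cost = power_per_kg / speed
Cost = 8.2075 / 3.13
Cost = 2.6222


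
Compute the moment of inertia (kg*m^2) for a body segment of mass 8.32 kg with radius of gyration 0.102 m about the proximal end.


I = m * k^2
I = 8.32 * 0.102^2
k^2 = 0.0104
I = 0.0866


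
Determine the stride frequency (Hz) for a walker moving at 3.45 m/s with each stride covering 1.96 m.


f = v / stride_length
f = 3.45 / 1.96
f = 1.7602


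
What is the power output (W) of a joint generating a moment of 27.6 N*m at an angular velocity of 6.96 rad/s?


P = M * omega
P = 27.6 * 6.96
P = 192.0960


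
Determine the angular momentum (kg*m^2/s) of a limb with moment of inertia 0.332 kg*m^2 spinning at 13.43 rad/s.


L = I * omega
L = 0.332 * 13.43
L = 4.4588


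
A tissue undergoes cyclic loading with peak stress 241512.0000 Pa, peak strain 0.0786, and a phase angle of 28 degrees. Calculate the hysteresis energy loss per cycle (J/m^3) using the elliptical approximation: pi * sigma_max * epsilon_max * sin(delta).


E_loss = pi * sigma_max * epsilon_max * sin(delta)
delta = 28 deg = 0.4887 rad
sin(delta) = 0.4695
E_loss = pi * 241512.0000 * 0.0786 * 0.4695
E_loss = 27997.5755


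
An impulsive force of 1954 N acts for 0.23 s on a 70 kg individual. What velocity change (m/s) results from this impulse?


J = F * dt = 1954 * 0.23 = 449.4200 N*s
delta_v = J / m
delta_v = 449.4200 / 70
delta_v = 6.4203


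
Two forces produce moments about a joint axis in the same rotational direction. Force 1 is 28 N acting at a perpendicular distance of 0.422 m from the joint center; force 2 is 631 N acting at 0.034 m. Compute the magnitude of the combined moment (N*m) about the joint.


M = F1 * d1 + F2 * d2
M = 28 * 0.422 + 631 * 0.034
M = 11.8160 + 21.4540
M = 33.2700


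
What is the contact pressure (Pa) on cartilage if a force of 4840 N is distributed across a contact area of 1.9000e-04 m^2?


P = F / A
P = 4840 / 1.9000e-04
P = 2.5474e+07


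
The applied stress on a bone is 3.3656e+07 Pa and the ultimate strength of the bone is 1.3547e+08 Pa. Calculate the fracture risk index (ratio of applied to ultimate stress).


FRI = applied / ultimate
FRI = 3.3656e+07 / 1.3547e+08
FRI = 0.2484


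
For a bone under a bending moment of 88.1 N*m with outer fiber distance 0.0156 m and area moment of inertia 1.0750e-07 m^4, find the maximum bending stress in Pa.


sigma = M * c / I
sigma = 88.1 * 0.0156 / 1.0750e-07
M * c = 1.3744
sigma = 1.2785e+07


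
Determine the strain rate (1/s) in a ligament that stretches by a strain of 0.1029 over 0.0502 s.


strain_rate = delta_strain / delta_t
strain_rate = 0.1029 / 0.0502
strain_rate = 2.0498


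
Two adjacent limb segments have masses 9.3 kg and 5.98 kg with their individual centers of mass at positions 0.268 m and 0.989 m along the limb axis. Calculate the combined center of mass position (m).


COM = (m1*x1 + m2*x2) / (m1 + m2)
COM = (9.3*0.268 + 5.98*0.989) / (9.3 + 5.98)
Numerator = 8.4066
Denominator = 15.2800
COM = 0.5502


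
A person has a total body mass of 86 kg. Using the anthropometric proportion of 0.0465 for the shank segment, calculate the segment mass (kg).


m_segment = body_mass * fraction
m_segment = 86 * 0.0465
m_segment = 3.9990


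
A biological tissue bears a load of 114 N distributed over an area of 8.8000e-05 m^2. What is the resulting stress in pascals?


stress = F / A
stress = 114 / 8.8000e-05
stress = 1.2955e+06


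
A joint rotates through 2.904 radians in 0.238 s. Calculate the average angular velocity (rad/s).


omega = delta_theta / delta_t
omega = 2.904 / 0.238
omega = 12.2017


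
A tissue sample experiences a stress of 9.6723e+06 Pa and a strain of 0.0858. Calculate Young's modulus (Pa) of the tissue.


E = stress / strain
E = 9.6723e+06 / 0.0858
E = 1.1273e+08


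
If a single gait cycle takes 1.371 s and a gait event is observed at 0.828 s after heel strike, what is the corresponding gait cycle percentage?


pct = (event_time / cycle_time) * 100
pct = (0.828 / 1.371) * 100
ratio = 0.6039
pct = 60.3939


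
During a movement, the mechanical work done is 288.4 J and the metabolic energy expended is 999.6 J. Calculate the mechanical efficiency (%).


eta = (W_mech / E_meta) * 100
eta = (288.4 / 999.6) * 100
ratio = 0.2885
eta = 28.8515


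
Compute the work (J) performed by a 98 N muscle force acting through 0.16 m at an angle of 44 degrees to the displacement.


W = F * d * cos(theta)
theta = 44 deg = 0.7679 rad
cos(theta) = 0.7193
W = 98 * 0.16 * 0.7193
W = 11.2792


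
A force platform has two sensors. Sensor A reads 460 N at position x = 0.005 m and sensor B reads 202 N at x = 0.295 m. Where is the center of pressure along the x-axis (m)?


COP_x = (F1*x1 + F2*x2) / (F1 + F2)
COP_x = (460*0.005 + 202*0.295) / (460 + 202)
Numerator = 61.8900
Denominator = 662
COP_x = 0.0935


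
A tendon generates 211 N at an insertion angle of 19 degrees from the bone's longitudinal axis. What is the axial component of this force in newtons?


F_eff = F_tendon * cos(theta)
theta = 19 deg = 0.3316 rad
cos(theta) = 0.9455
F_eff = 211 * 0.9455
F_eff = 199.5044


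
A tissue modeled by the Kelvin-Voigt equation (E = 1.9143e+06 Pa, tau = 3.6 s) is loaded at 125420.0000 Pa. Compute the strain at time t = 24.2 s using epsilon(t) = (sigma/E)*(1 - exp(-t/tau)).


epsilon(t) = (sigma/E) * (1 - exp(-t/tau))
sigma/E = 125420.0000 / 1.9143e+06 = 0.0655
exp(-t/tau) = exp(-24.2 / 3.6) = 0.0012
epsilon = 0.0655 * (1 - 0.0012)
epsilon = 0.0654


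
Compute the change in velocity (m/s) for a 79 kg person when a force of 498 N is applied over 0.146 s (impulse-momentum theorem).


J = F * dt = 498 * 0.146 = 72.7080 N*s
delta_v = J / m
delta_v = 72.7080 / 79
delta_v = 0.9204


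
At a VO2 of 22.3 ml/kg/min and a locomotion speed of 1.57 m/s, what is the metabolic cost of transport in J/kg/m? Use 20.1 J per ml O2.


Power per kg = VO2 * 20.1 / 60
Power per kg = 22.3 * 20.1 / 60 = 7.4705 W/kg
Cost = power_per_kg / speed
Cost = 7.4705 / 1.57
Cost = 4.7583


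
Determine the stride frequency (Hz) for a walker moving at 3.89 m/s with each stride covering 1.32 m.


f = v / stride_length
f = 3.89 / 1.32
f = 2.9470


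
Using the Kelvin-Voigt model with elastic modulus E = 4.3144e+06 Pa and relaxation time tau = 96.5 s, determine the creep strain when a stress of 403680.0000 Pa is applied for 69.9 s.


epsilon(t) = (sigma/E) * (1 - exp(-t/tau))
sigma/E = 403680.0000 / 4.3144e+06 = 0.0936
exp(-t/tau) = exp(-69.9 / 96.5) = 0.4846
epsilon = 0.0936 * (1 - 0.4846)
epsilon = 0.0482


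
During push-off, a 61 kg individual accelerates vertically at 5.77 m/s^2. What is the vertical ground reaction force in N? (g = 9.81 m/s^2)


GRF = m * (g + a)
GRF = 61 * (9.81 + 5.77)
GRF = 61 * 15.5800
GRF = 950.3800


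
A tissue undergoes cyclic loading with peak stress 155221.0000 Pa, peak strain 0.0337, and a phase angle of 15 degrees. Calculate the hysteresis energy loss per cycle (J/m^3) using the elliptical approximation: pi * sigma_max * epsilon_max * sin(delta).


E_loss = pi * sigma_max * epsilon_max * sin(delta)
delta = 15 deg = 0.2618 rad
sin(delta) = 0.2588
E_loss = pi * 155221.0000 * 0.0337 * 0.2588
E_loss = 4253.3046


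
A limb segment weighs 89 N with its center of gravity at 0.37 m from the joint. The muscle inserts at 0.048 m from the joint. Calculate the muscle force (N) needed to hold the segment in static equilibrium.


F_muscle = W * d_load / d_muscle
F_muscle = 89 * 0.37 / 0.048
Numerator = 32.9300
F_muscle = 686.0417


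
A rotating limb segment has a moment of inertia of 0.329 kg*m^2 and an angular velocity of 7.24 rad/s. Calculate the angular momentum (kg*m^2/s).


L = I * omega
L = 0.329 * 7.24
L = 2.3820


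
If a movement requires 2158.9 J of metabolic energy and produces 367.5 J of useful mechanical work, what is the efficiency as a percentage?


eta = (W_mech / E_meta) * 100
eta = (367.5 / 2158.9) * 100
ratio = 0.1702
eta = 17.0226


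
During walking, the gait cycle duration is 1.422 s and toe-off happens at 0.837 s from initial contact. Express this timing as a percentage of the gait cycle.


pct = (event_time / cycle_time) * 100
pct = (0.837 / 1.422) * 100
ratio = 0.5886
pct = 58.8608


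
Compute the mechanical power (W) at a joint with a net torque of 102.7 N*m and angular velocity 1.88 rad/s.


P = M * omega
P = 102.7 * 1.88
P = 193.0760


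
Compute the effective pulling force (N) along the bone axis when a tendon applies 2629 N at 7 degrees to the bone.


F_eff = F_tendon * cos(theta)
theta = 7 deg = 0.1222 rad
cos(theta) = 0.9925
F_eff = 2629 * 0.9925
F_eff = 2609.4038


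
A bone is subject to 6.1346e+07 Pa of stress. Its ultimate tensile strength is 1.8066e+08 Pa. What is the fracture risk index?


FRI = applied / ultimate
FRI = 6.1346e+07 / 1.8066e+08
FRI = 0.3396


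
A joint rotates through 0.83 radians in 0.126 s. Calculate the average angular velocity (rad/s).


omega = delta_theta / delta_t
omega = 0.83 / 0.126
omega = 6.5873


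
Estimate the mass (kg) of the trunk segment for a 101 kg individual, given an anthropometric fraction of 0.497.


m_segment = body_mass * fraction
m_segment = 101 * 0.497
m_segment = 50.1970


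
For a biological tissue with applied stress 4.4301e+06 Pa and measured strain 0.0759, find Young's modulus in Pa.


E = stress / strain
E = 4.4301e+06 / 0.0759
E = 5.8368e+07


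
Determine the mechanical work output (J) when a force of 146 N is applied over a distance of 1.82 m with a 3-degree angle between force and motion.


W = F * d * cos(theta)
theta = 3 deg = 0.0524 rad
cos(theta) = 0.9986
W = 146 * 1.82 * 0.9986
W = 265.3558


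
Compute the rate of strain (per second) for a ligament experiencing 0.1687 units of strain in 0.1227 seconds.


strain_rate = delta_strain / delta_t
strain_rate = 0.1687 / 0.1227
strain_rate = 1.3749


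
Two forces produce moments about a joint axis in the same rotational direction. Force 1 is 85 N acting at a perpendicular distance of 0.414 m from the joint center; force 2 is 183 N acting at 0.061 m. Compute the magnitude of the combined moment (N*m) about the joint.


M = F1 * d1 + F2 * d2
M = 85 * 0.414 + 183 * 0.061
M = 35.1900 + 11.1630
M = 46.3530


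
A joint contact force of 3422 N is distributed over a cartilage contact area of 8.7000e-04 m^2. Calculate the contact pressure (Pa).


P = F / A
P = 3422 / 8.7000e-04
P = 3.9333e+06


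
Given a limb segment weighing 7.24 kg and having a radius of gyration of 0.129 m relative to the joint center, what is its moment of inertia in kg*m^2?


I = m * k^2
I = 7.24 * 0.129^2
k^2 = 0.0166
I = 0.1205


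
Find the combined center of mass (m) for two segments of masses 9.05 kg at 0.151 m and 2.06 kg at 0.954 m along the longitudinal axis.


COM = (m1*x1 + m2*x2) / (m1 + m2)
COM = (9.05*0.151 + 2.06*0.954) / (9.05 + 2.06)
Numerator = 3.3318
Denominator = 11.1100
COM = 0.2999


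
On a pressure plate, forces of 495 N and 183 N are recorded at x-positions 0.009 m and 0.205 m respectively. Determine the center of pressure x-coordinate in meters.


COP_x = (F1*x1 + F2*x2) / (F1 + F2)
COP_x = (495*0.009 + 183*0.205) / (495 + 183)
Numerator = 41.9700
Denominator = 678
COP_x = 0.0619


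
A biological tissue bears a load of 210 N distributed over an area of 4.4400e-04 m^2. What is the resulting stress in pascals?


stress = F / A
stress = 210 / 4.4400e-04
stress = 472972.9730


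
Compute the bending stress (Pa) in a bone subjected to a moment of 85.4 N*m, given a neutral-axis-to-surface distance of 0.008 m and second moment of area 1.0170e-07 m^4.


sigma = M * c / I
sigma = 85.4 * 0.008 / 1.0170e-07
M * c = 0.6832
sigma = 6.7178e+06


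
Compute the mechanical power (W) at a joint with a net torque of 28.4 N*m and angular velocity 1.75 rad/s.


P = M * omega
P = 28.4 * 1.75
P = 49.7000


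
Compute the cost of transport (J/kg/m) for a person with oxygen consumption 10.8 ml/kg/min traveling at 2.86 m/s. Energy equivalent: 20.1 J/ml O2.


Power per kg = VO2 * 20.1 / 60
Power per kg = 10.8 * 20.1 / 60 = 3.6180 W/kg
Cost = power_per_kg / speed
Cost = 3.6180 / 2.86
Cost = 1.2650


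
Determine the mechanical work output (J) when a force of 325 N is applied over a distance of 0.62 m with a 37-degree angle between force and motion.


W = F * d * cos(theta)
theta = 37 deg = 0.6458 rad
cos(theta) = 0.7986
W = 325 * 0.62 * 0.7986
W = 160.9251


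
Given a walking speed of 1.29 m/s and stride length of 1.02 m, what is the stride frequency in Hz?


f = v / stride_length
f = 1.29 / 1.02
f = 1.2647


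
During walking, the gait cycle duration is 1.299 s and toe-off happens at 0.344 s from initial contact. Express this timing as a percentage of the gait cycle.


pct = (event_time / cycle_time) * 100
pct = (0.344 / 1.299) * 100
ratio = 0.2648
pct = 26.4819


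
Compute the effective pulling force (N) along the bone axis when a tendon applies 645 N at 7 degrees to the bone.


F_eff = F_tendon * cos(theta)
theta = 7 deg = 0.1222 rad
cos(theta) = 0.9925
F_eff = 645 * 0.9925
F_eff = 640.1923


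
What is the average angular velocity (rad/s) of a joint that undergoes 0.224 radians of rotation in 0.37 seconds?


omega = delta_theta / delta_t
omega = 0.224 / 0.37
omega = 0.6054


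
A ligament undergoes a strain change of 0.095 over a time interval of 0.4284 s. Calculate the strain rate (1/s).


strain_rate = delta_strain / delta_t
strain_rate = 0.095 / 0.4284
strain_rate = 0.2218


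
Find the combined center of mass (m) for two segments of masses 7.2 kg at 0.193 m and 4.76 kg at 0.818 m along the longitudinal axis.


COM = (m1*x1 + m2*x2) / (m1 + m2)
COM = (7.2*0.193 + 4.76*0.818) / (7.2 + 4.76)
Numerator = 5.2833
Denominator = 11.9600
COM = 0.4417


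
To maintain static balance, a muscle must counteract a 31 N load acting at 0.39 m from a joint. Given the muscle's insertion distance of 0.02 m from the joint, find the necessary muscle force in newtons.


F_muscle = W * d_load / d_muscle
F_muscle = 31 * 0.39 / 0.02
Numerator = 12.0900
F_muscle = 604.5000


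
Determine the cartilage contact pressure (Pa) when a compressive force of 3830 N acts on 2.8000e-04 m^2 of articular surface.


P = F / A
P = 3830 / 2.8000e-04
P = 1.3679e+07


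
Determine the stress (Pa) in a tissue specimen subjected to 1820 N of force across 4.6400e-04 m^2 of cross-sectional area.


stress = F / A
stress = 1820 / 4.6400e-04
stress = 3.9224e+06


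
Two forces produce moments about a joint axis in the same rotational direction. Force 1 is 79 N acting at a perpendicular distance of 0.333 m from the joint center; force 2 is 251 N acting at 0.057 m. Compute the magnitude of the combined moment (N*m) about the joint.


M = F1 * d1 + F2 * d2
M = 79 * 0.333 + 251 * 0.057
M = 26.3070 + 14.3070
M = 40.6140


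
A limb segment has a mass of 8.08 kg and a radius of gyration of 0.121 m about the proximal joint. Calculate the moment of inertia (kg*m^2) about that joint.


I = m * k^2
I = 8.08 * 0.121^2
k^2 = 0.0146
I = 0.1183


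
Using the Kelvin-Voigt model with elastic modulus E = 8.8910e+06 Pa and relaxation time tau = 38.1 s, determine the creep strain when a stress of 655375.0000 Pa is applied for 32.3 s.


epsilon(t) = (sigma/E) * (1 - exp(-t/tau))
sigma/E = 655375.0000 / 8.8910e+06 = 0.0737
exp(-t/tau) = exp(-32.3 / 38.1) = 0.4284
epsilon = 0.0737 * (1 - 0.4284)
epsilon = 0.0421


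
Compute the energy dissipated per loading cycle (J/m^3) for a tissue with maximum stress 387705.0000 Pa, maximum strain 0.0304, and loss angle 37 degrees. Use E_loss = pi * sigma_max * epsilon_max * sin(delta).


E_loss = pi * sigma_max * epsilon_max * sin(delta)
delta = 37 deg = 0.6458 rad
sin(delta) = 0.6018
E_loss = pi * 387705.0000 * 0.0304 * 0.6018
E_loss = 22283.7298


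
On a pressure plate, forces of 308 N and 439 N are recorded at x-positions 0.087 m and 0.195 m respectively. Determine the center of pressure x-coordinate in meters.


COP_x = (F1*x1 + F2*x2) / (F1 + F2)
COP_x = (308*0.087 + 439*0.195) / (308 + 439)
Numerator = 112.4010
Denominator = 747
COP_x = 0.1505


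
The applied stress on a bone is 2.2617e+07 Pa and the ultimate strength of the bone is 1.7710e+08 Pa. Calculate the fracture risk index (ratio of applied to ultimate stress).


FRI = applied / ultimate
FRI = 2.2617e+07 / 1.7710e+08
FRI = 0.1277


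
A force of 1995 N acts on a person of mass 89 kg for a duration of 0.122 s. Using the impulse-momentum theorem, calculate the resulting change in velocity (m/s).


J = F * dt = 1995 * 0.122 = 243.3900 N*s
delta_v = J / m
delta_v = 243.3900 / 89
delta_v = 2.7347


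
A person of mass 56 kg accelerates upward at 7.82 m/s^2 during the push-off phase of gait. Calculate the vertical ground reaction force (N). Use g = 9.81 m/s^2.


GRF = m * (g + a)
GRF = 56 * (9.81 + 7.82)
GRF = 56 * 17.6300
GRF = 987.2800


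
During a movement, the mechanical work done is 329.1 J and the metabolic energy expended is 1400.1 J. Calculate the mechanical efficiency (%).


eta = (W_mech / E_meta) * 100
eta = (329.1 / 1400.1) * 100
ratio = 0.2351
eta = 23.5055


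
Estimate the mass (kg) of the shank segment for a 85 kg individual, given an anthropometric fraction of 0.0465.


m_segment = body_mass * fraction
m_segment = 85 * 0.0465
m_segment = 3.9525


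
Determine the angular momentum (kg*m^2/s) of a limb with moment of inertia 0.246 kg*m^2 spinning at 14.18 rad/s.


L = I * omega
L = 0.246 * 14.18
L = 3.4883


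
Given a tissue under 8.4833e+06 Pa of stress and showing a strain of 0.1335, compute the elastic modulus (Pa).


E = stress / strain
E = 8.4833e+06 / 0.1335
E = 6.3545e+07


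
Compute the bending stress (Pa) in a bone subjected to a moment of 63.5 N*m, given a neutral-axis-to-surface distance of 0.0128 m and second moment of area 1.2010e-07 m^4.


sigma = M * c / I
sigma = 63.5 * 0.0128 / 1.2010e-07
M * c = 0.8128
sigma = 6.7677e+06


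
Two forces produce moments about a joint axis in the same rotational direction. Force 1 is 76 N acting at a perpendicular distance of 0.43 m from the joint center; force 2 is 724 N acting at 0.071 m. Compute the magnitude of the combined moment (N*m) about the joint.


M = F1 * d1 + F2 * d2
M = 76 * 0.43 + 724 * 0.071
M = 32.6800 + 51.4040
M = 84.0840


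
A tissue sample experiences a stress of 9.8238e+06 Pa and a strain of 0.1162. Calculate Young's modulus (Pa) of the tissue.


E = stress / strain
E = 9.8238e+06 / 0.1162
E = 8.4542e+07


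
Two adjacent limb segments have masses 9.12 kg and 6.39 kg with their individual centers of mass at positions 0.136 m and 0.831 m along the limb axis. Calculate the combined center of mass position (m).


COM = (m1*x1 + m2*x2) / (m1 + m2)
COM = (9.12*0.136 + 6.39*0.831) / (9.12 + 6.39)
Numerator = 6.5504
Denominator = 15.5100
COM = 0.4223


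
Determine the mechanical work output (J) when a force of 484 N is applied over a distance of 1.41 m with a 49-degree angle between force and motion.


W = F * d * cos(theta)
theta = 49 deg = 0.8552 rad
cos(theta) = 0.6561
W = 484 * 1.41 * 0.6561
W = 447.7209


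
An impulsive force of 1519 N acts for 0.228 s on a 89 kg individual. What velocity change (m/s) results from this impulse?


J = F * dt = 1519 * 0.228 = 346.3320 N*s
delta_v = J / m
delta_v = 346.3320 / 89
delta_v = 3.8914


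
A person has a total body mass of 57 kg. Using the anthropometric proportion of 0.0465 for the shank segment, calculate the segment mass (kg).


m_segment = body_mass * fraction
m_segment = 57 * 0.0465
m_segment = 2.6505


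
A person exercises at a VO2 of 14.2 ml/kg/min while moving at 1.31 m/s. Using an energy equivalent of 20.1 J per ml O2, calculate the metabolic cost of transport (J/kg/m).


Power per kg = VO2 * 20.1 / 60
Power per kg = 14.2 * 20.1 / 60 = 4.7570 W/kg
Cost = power_per_kg / speed
Cost = 4.7570 / 1.31
Cost = 3.6313


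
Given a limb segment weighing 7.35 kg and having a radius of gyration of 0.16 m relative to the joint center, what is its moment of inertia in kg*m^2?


I = m * k^2
I = 7.35 * 0.16^2
k^2 = 0.0256
I = 0.1882


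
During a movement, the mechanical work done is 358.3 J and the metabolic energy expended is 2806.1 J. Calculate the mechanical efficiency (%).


eta = (W_mech / E_meta) * 100
eta = (358.3 / 2806.1) * 100
ratio = 0.1277
eta = 12.7686


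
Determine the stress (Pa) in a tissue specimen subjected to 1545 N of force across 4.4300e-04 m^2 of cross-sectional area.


stress = F / A
stress = 1545 / 4.4300e-04
stress = 3.4876e+06


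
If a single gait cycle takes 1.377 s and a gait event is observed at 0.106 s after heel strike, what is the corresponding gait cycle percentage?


pct = (event_time / cycle_time) * 100
pct = (0.106 / 1.377) * 100
ratio = 0.0770
pct = 7.6979


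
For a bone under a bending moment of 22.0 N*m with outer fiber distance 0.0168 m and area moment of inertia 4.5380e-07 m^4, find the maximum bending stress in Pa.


sigma = M * c / I
sigma = 22.0 * 0.0168 / 4.5380e-07
M * c = 0.3696
sigma = 814455.7074


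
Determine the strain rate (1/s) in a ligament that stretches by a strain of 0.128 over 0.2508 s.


strain_rate = delta_strain / delta_t
strain_rate = 0.128 / 0.2508
strain_rate = 0.5104


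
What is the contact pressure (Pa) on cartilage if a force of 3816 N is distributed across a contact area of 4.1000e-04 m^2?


P = F / A
P = 3816 / 4.1000e-04
P = 9.3073e+06


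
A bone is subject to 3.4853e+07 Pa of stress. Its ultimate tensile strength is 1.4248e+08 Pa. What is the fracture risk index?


FRI = applied / ultimate
FRI = 3.4853e+07 / 1.4248e+08
FRI = 0.2446


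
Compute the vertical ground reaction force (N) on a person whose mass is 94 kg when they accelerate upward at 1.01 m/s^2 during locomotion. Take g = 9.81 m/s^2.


GRF = m * (g + a)
GRF = 94 * (9.81 + 1.01)
GRF = 94 * 10.8200
GRF = 1017.0800


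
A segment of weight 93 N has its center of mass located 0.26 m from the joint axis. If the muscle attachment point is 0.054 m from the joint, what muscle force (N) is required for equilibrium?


F_muscle = W * d_load / d_muscle
F_muscle = 93 * 0.26 / 0.054
Numerator = 24.1800
F_muscle = 447.7778


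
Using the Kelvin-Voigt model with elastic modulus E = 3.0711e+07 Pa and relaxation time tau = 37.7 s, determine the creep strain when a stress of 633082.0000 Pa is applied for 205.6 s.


epsilon(t) = (sigma/E) * (1 - exp(-t/tau))
sigma/E = 633082.0000 / 3.0711e+07 = 0.0206
exp(-t/tau) = exp(-205.6 / 37.7) = 0.0043
epsilon = 0.0206 * (1 - 0.0043)
epsilon = 0.0205


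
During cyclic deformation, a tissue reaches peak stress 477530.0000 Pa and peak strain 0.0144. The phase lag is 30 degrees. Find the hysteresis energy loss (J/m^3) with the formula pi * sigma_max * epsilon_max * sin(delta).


E_loss = pi * sigma_max * epsilon_max * sin(delta)
delta = 30 deg = 0.5236 rad
sin(delta) = 0.5000
E_loss = pi * 477530.0000 * 0.0144 * 0.5000
E_loss = 10801.4741


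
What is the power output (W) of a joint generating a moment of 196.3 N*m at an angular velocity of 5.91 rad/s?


P = M * omega
P = 196.3 * 5.91
P = 1160.1330


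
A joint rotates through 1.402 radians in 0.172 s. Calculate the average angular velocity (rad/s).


omega = delta_theta / delta_t
omega = 1.402 / 0.172
omega = 8.1512


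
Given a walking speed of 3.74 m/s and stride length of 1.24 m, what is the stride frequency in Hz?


f = v / stride_length
f = 3.74 / 1.24
f = 3.0161


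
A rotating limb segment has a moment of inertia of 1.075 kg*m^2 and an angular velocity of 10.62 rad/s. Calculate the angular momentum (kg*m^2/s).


L = I * omega
L = 1.075 * 10.62
L = 11.4165


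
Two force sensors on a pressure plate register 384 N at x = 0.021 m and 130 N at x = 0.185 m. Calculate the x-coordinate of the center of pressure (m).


COP_x = (F1*x1 + F2*x2) / (F1 + F2)
COP_x = (384*0.021 + 130*0.185) / (384 + 130)
Numerator = 32.1140
Denominator = 514
COP_x = 0.0625


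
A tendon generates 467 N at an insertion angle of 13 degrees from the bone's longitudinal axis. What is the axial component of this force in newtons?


F_eff = F_tendon * cos(theta)
theta = 13 deg = 0.2269 rad
cos(theta) = 0.9744
F_eff = 467 * 0.9744
F_eff = 455.0308


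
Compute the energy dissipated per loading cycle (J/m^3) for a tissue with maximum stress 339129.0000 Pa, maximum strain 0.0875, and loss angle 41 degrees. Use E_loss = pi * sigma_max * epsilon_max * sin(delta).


E_loss = pi * sigma_max * epsilon_max * sin(delta)
delta = 41 deg = 0.7156 rad
sin(delta) = 0.6561
E_loss = pi * 339129.0000 * 0.0875 * 0.6561
E_loss = 61159.7599


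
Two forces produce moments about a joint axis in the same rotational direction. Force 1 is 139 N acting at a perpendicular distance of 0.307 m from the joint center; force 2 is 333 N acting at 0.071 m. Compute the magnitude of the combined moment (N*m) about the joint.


M = F1 * d1 + F2 * d2
M = 139 * 0.307 + 333 * 0.071
M = 42.6730 + 23.6430
M = 66.3160


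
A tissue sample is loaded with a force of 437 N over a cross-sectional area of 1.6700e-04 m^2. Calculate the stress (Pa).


stress = F / A
stress = 437 / 1.6700e-04
stress = 2.6168e+06


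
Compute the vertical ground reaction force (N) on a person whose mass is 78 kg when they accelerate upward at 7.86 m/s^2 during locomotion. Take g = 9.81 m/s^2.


GRF = m * (g + a)
GRF = 78 * (9.81 + 7.86)
GRF = 78 * 17.6700
GRF = 1378.2600


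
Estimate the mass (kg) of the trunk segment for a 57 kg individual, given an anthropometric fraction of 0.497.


m_segment = body_mass * fraction
m_segment = 57 * 0.497
m_segment = 28.3290
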